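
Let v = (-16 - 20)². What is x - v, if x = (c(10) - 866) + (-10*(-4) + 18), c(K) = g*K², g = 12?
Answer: -904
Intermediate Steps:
c(K) = 12*K²
x = 392 (x = (12*10² - 866) + (-10*(-4) + 18) = (12*100 - 866) + (40 + 18) = (1200 - 866) + 58 = 334 + 58 = 392)
v = 1296 (v = (-36)² = 1296)
x - v = 392 - 1*1296 = 392 - 1296 = -904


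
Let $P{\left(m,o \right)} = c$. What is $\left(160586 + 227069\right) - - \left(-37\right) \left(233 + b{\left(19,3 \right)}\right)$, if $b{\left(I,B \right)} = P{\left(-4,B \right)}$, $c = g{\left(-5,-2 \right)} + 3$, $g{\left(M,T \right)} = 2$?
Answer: $378849$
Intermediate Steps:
$c = 5$ ($c = 2 + 3 = 5$)
$P{\left(m,o \right)} = 5$
$b{\left(I,B \right)} = 5$
$\left(160586 + 227069\right) - - \left(-37\right) \left(233 + b{\left(19,3 \right)}\right) = \left(160586 + 227069\right) - - \left(-37\right) \left(233 + 5\right) = 387655 - - \left(-37\right) 238 = 387655 - \left(-1\right) \left(-8806\right) = 387655 - 8806 = 378849$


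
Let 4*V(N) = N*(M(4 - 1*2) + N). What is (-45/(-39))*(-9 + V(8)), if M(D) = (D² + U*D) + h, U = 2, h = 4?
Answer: 465/13 ≈ 35.769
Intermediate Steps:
M(D) = 4 + D² + 2*D (M(D) = (D² + 2*D) + 4 = 4 + D² + 2*D)
V(N) = N*(12 + N)/4 (V(N) = (N*((4 + (4 - 1*2)² + 2*(4 - 1*2)) + N))/4 = (N*((4 + (4 - 2)² + 2*(4 - 2)) + N))/4 = (N*((4 + 2² + 2*2) + N))/4 = (N*((4 + 4 + 4) + N))/4 = (N*(12 + N))/4 = N*(12 + N)/4)
(-45/(-39))*(-9 + V(8)) = (-45/(-39))*(-9 + (¼)*8*(12 + 8)) = (-45*(-1/39))*(-9 + (¼)*8*20) = 15*(-9 + 40)/13 = (15/13)*31 = 465/13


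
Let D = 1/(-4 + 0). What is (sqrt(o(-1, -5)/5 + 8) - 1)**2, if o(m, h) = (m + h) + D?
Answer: 31/4 - 3*sqrt(3) ≈ 2.5538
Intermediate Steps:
D = -1/4 (D = 1/(-4) = -1/4 ≈ -0.25000)
o(m, h) = -1/4 + h + m (o(m, h) = (m + h) - 1/4 = (h + m) - 1/4 = -1/4 + h + m)
(sqrt(o(-1, -5)/5 + 8) - 1)**2 = (sqrt((-1/4 - 5 - 1)/5 + 8) - 1)**2 = (sqrt(-25/4*1/5 + 8) - 1)**2 = (sqrt(-5/4 + 8) - 1)**2 = (sqrt(27/4) - 1)**2 = (3*sqrt(3)/2 - 1)**2 = (-1 + 3*sqrt(3)/2)**2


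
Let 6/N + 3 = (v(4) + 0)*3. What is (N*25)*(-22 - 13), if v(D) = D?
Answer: -1750/3 ≈ -583.33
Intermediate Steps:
N = ⅔ (N = 6/(-3 + (4 + 0)*3) = 6/(-3 + 4*3) = 6/(-3 + 12) = 6/9 = 6*(⅑) = ⅔ ≈ 0.66667)
(N*25)*(-22 - 13) = ((⅔)*25)*(-22 - 13) = (50/3)*(-35) = -1750/3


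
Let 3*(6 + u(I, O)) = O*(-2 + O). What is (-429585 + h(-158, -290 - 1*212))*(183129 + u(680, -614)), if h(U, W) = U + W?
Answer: -133030750095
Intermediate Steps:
u(I, O) = -6 + O*(-2 + O)/3 (u(I, O) = -6 + (O*(-2 + O))/3 = -6 + O*(-2 + O)/3)
(-429585 + h(-158, -290 - 1*212))*(183129 + u(680, -614)) = (-429585 + (-158 + (-290 - 1*212)))*(183129 + (-6 - ⅔*(-614) + (⅓)*(-614)²)) = (-429585 + (-158 + (-290 - 212)))*(183129 + (-6 + 1228/3 + (⅓)*376996)) = (-429585 + (-158 - 502))*(183129 + (-6 + 1228/3 + 376996/3)) = (-429585 - 660)*(183129 + 378206/3) = -430245*927593/3 = -133030750095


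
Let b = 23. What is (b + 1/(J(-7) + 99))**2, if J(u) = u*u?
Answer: 11594025/21904 ≈ 529.31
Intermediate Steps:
J(u) = u**2
(b + 1/(J(-7) + 99))**2 = (23 + 1/((-7)**2 + 99))**2 = (23 + 1/(49 + 99))**2 = (23 + 1/148)**2 = (3405/148)**2 = 11594025/21904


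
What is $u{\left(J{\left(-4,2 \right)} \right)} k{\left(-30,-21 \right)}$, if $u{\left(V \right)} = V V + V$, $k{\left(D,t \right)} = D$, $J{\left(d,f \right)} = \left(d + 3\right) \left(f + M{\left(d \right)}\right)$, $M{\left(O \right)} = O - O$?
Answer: $-60$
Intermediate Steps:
$M{\left(O \right)} = 0$
$J{\left(d,f \right)} = f \left(3 + d\right)$ ($J{\left(d,f \right)} = \left(d + 3\right) \left(f + 0\right) = \left(3 + d\right) f = f \left(3 + d\right)$)
$u{\left(V \right)} = V + V^{2}$ ($u{\left(V \right)} = V^{2} + V = V + V^{2}$)
$u{\left(J{\left(-4,2 \right)} \right)} k{\left(-30,-21 \right)} = 2 \left(3 - 4\right) \left(1 + 2 \left(3 - 4\right)\right) \left(-30\right) = 2 \left(-1\right) \left(1 + 2 \left(-1\right)\right) \left(-30\right) = - 2 \left(1 - 2\right) \left(-30\right) = \left(-2\right) \left(-1\right) \left(-30\right) = 2 \left(-30\right) = -60$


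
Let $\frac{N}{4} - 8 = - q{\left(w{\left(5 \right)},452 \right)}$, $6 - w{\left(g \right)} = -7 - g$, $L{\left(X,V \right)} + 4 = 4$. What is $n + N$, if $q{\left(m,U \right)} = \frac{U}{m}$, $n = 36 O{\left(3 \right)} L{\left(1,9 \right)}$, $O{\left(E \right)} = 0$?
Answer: $- \frac{616}{9} \approx -68.444$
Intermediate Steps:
$L{\left(X,V \right)} = 0$ ($L{\left(X,V \right)} = -4 + 4 = 0$)
$w{\left(g \right)} = 13 + g$ ($w{\left(g \right)} = 6 - \left(-7 - g\right) = 6 + \left(7 + g\right) = 13 + g$)
$n = 0$ ($n = 36 \cdot 0 \cdot 0 = 0 \cdot 0 = 0$)
$N = - \frac{616}{9}$ ($N = 32 + 4 \left(- \frac{452}{13 + 5}\right) = 32 + 4 \left(- \frac{452}{18}\right) = 32 + 4 \left(\left(-1\right) \frac{226}{9}\right) = 32 + 4 \left(- \frac{226}{9}\right) = 32 - \frac{904}{9} = - \frac{616}{9} \approx -68.444$)
$n + N = 0 - \frac{616}{9} = - \frac{616}{9}$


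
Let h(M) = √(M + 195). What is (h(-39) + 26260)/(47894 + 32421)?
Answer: 5252/16063 + 2*√39/80315 ≈ 0.32712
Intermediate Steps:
h(M) = √(195 + M)
(h(-39) + 26260)/(47894 + 32421) = (√(195 - 39) + 26260)/(47894 + 32421) = (√156 + 26260)/80315 = (2*√39 + 26260)*(1/80315) = (26260 + 2*√39)*(1/80315) = 5252/16063 + 2*√39/80315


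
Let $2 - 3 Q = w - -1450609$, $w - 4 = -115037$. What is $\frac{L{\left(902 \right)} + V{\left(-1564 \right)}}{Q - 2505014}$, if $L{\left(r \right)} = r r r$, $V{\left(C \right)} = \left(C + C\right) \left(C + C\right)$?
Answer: $- \frac{278870697}{1106327} \approx -252.07$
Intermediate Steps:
$w = -115033$ ($w = 4 - 115037 = -115033$)
$V{\left(C \right)} = 4 C^{2}$ ($V{\left(C \right)} = 2 C 2 C = 4 C^{2}$)
$Q = - \frac{1335574}{3}$ ($Q = \frac{2}{3} - \frac{-115033 - -1450609}{3} = \frac{2}{3} - \frac{-115033 + 1450609}{3} = \frac{2}{3} - 445192 = - \frac{1335574}{3} \approx -4.4519 \cdot 10^{5}$)
$L{\left(r \right)} = r^{3}$ ($L{\left(r \right)} = r^{2} r = r^{3}$)
$\frac{L{\left(902 \right)} + V{\left(-1564 \right)}}{Q - 2505014} = \frac{902^{3} + 4 \left(-1564\right)^{2}}{- \frac{1335574}{3} - 2505014} = \frac{733870808 + 4 \cdot 2446096}{- \frac{8850616}{3}} = \left(733870808 + 9784384\right) \left(- \frac{3}{8850616}\right) = 743655192 \left(- \frac{3}{8850616}\right) = - \frac{278870697}{1106327}$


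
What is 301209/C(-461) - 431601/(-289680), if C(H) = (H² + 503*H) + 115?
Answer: -26315732891/1858490320 ≈ -14.160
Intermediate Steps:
C(H) = 115 + H² + 503*H
301209/C(-461) - 431601/(-289680) = 301209/(115 + (-461)² + 503*(-461)) - 431601/(-289680) = 301209/(115 + 212521 - 231883) - 431601*(-1/289680) = 301209/(-19247) + 143867/96560 = 301209*(-1/19247) + 143867/96560 = -301209/19247 + 143867/96560 = -26315732891/1858490320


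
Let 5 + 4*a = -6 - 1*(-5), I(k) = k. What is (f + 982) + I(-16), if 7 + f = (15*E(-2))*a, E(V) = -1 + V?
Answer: 2053/2 ≈ 1026.5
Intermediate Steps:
a = -3/2 (a = -5/4 + (-6 - 1*(-5))/4 = -5/4 + (-6 + 5)/4 = -5/4 + (¼)*(-1) = -5/4 - ¼ = -3/2 ≈ -1.5000)
f = 121/2 (f = -7 + (15*(-1 - 2))*(-3/2) = -7 + (15*(-3))*(-3/2) = -7 - 45*(-3/2) = -7 + 135/2 = 121/2 ≈ 60.500)
(f + 982) + I(-16) = (121/2 + 982) - 16 = 2085/2 - 16 = 2053/2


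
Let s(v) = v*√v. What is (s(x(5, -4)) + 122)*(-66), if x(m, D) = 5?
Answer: -8052 - 330*√5 ≈ -8789.9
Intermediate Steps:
s(v) = v^(3/2)
(s(x(5, -4)) + 122)*(-66) = (5^(3/2) + 122)*(-66) = (5*√5 + 122)*(-66) = (122 + 5*√5)*(-66) = -8052 - 330*√5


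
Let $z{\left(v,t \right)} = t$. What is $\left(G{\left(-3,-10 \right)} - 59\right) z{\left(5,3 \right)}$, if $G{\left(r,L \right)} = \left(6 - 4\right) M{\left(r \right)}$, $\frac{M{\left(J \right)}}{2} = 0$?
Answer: $-177$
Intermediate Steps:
$M{\left(J \right)} = 0$ ($M{\left(J \right)} = 2 \cdot 0 = 0$)
$G{\left(r,L \right)} = 0$ ($G{\left(r,L \right)} = \left(6 - 4\right) 0 = 2 \cdot 0 = 0$)
$\left(G{\left(-3,-10 \right)} - 59\right) z{\left(5,3 \right)} = \left(0 - 59\right) 3 = \left(-59\right) 3 = -177$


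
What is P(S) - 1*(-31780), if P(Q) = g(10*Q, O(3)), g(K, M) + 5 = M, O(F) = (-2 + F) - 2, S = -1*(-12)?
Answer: 31774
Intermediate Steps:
S = 12
O(F) = -4 + F
g(K, M) = -5 + M
P(Q) = -6 (P(Q) = -5 + (-4 + 3) = -5 - 1 = -6)
P(S) - 1*(-31780) = -6 - 1*(-31780) = -6 + 31780 = 31774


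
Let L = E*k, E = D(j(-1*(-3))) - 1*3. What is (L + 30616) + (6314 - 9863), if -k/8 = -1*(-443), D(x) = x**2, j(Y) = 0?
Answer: 37699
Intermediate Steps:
k = -3544 (k = -(-8)*(-443) = -8*443 = -3544)
E = -3 (E = 0**2 - 1*3 = 0 - 3 = -3)
L = 10632 (L = -3*(-3544) = 10632)
(L + 30616) + (6314 - 9863) = (10632 + 30616) + (6314 - 9863) = 41248 - 3549 = 37699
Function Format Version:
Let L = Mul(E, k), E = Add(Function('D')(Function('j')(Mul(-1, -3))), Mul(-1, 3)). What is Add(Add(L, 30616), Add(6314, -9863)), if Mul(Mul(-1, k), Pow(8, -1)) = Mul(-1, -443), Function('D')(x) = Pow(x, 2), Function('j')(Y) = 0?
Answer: 37699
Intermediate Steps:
k = -3544 (k = Mul(-8, Mul(-1, -443)) = Mul(-8, 443) = -3544)
E = -3 (E = Add(Pow(0, 2), Mul(-1, 3)) = Add(0, -3) = -3)
L = 10632 (L = Mul(-3, -3544) = 10632)
Add(Add(L, 30616), Add(6314, -9863)) = Add(Add(10632, 30616), Add(6314, -9863)) = Add(41248, -3549) = 37699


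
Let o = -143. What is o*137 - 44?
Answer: -19635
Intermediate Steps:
o*137 - 44 = -143*137 - 44 = -19591 - 44 = -19635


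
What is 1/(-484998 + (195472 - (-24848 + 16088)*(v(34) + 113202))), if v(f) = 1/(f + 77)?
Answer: 37/36680322698 ≈ 1.0087e-9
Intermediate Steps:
v(f) = 1/(77 + f)
1/(-484998 + (195472 - (-24848 + 16088)*(v(34) + 113202))) = 1/(-484998 + (195472 - (-24848 + 16088)*(1/(77 + 34) + 113202))) = 1/(-484998 + (195472 - (-8760)*(1/111 + 113202))) = 1/(-484998 + (195472 - (-8760)*12565423/111)) = 1/(-484998 + (195472 - 1*(-36691035160/37))) = 1/(-484998 + (195472 + 36691035160/37)) = 1/(-484998 + 36698267624/37) = 1/(36680322698/37) = 37/36680322698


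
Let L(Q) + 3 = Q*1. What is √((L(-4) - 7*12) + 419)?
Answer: 2*√82 ≈ 18.111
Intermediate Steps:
L(Q) = -3 + Q (L(Q) = -3 + Q*1 = -3 + Q)
√((L(-4) - 7*12) + 419) = √(((-3 - 4) - 7*12) + 419) = √((-7 - 84) + 419) = √(-91 + 419) = √328 = 2*√82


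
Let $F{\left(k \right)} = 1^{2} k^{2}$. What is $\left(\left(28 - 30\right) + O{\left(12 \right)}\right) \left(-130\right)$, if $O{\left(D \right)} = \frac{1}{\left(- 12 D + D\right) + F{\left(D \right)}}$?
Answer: $\frac{1495}{6} \approx 249.17$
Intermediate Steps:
$F{\left(k \right)} = k^{2}$ ($F{\left(k \right)} = 1 k^{2} = k^{2}$)
$O{\left(D \right)} = \frac{1}{D^{2} - 11 D}$ ($O{\left(D \right)} = \frac{1}{\left(- 12 D + D\right) + D^{2}} = \frac{1}{- 11 D + D^{2}} = \frac{1}{D^{2} - 11 D}$)
$\left(\left(28 - 30\right) + O{\left(12 \right)}\right) \left(-130\right) = \left(\left(28 - 30\right) + \frac{1}{12 \left(-11 + 12\right)}\right) \left(-130\right) = \left(-2 + \frac{1}{12 \cdot 1}\right) \left(-130\right) = \left(-2 + \frac{1}{12} \cdot 1\right) \left(-130\right) = \left(-2 + \frac{1}{12}\right) \left(-130\right) = \left(- \frac{23}{12}\right) \left(-130\right) = \frac{1495}{6}$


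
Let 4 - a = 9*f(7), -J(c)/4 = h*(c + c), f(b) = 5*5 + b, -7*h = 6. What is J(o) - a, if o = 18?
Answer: 2852/7 ≈ 407.43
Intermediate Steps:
h = -6/7 (h = -⅐*6 = -6/7 ≈ -0.85714)
f(b) = 25 + b
J(c) = 48*c/7 (J(c) = -(-24)*(c + c)/7 = -(-24)*2*c/7 = -(-48)*c/7 = 48*c/7)
a = -284 (a = 4 - 9*(25 + 7) = 4 - 9*32 = 4 - 1*288 = 4 - 288 = -284)
J(o) - a = (48/7)*18 - 1*(-284) = 864/7 + 284 = 2852/7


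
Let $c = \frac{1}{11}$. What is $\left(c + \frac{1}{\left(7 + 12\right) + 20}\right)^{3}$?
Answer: $\frac{125000}{78953589} \approx 0.0015832$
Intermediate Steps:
$c = \frac{1}{11} \approx 0.090909$
$\left(c + \frac{1}{\left(7 + 12\right) + 20}\right)^{3} = \left(\frac{1}{11} + \frac{1}{\left(7 + 12\right) + 20}\right)^{3} = \left(\frac{1}{11} + \frac{1}{19 + 20}\right)^{3} = \left(\frac{1}{11} + \frac{1}{39}\right)^{3} = \left(\frac{50}{429}\right)^{3} = \frac{125000}{78953589}$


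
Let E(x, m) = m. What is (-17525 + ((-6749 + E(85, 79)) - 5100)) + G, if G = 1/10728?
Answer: -314276759/10728 ≈ -29295.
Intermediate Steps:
G = 1/10728 ≈ 9.3214e-5
(-17525 + ((-6749 + E(85, 79)) - 5100)) + G = (-17525 + ((-6749 + 79) - 5100)) + 1/10728 = (-17525 + (-6670 - 5100)) + 1/10728 = (-17525 - 11770) + 1/10728 = -29295 + 1/10728 = -314276759/10728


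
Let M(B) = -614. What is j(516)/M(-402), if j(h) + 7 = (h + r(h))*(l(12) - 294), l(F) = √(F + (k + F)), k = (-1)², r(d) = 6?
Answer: 150865/614 ≈ 245.71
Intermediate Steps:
k = 1
l(F) = √(1 + 2*F) (l(F) = √(F + (1 + F)) = √(1 + 2*F))
j(h) = -1741 - 289*h (j(h) = -7 + (h + 6)*(√(1 + 2*12) - 294) = -7 + (6 + h)*(√(1 + 24) - 294) = -7 + (6 + h)*(√25 - 294) = -7 + (6 + h)*(5 - 294) = -7 + (6 + h)*(-289) = -7 + (-1734 - 289*h) = -1741 - 289*h)
j(516)/M(-402) = (-1741 - 289*516)/(-614) = (-1741 - 149124)*(-1/614) = -150865*(-1/614) = 150865/614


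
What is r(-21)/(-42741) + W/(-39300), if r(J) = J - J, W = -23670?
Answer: 789/1310 ≈ 0.60229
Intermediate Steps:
r(J) = 0
r(-21)/(-42741) + W/(-39300) = 0/(-42741) - 23670/(-39300) = 0*(-1/42741) - 23670*(-1/39300) = 0 + 789/1310 = 789/1310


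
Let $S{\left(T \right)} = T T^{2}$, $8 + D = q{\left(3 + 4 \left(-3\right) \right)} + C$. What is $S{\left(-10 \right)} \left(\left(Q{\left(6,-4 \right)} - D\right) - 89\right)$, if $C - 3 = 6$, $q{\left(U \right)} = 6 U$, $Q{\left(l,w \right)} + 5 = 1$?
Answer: $40000$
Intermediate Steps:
$Q{\left(l,w \right)} = -4$ ($Q{\left(l,w \right)} = -5 + 1 = -4$)
$C = 9$ ($C = 3 + 6 = 9$)
$D = -53$ ($D = -8 + \left(6 \left(3 + 4 \left(-3\right)\right) + 9\right) = -8 + \left(6 \left(3 - 12\right) + 9\right) = -8 + \left(6 \left(-9\right) + 9\right) = -8 + \left(-54 + 9\right) = -8 - 45 = -53$)
$S{\left(T \right)} = T^{3}$
$S{\left(-10 \right)} \left(\left(Q{\left(6,-4 \right)} - D\right) - 89\right) = \left(-10\right)^{3} \left(\left(-4 - -53\right) - 89\right) = - 1000 \left(\left(-4 + 53\right) - 89\right) = - 1000 \left(49 - 89\right) = \left(-1000\right) \left(-40\right) = 40000$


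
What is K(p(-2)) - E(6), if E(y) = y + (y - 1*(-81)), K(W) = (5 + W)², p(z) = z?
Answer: -84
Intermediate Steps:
E(y) = 81 + 2*y (E(y) = y + (y + 81) = y + (81 + y) = 81 + 2*y)
K(p(-2)) - E(6) = (5 - 2)² - (81 + 2*6) = 3² - (81 + 12) = 9 - 1*93 = 9 - 93 = -84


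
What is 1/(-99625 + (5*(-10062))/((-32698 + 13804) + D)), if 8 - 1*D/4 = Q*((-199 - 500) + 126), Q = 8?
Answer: -263/26176220 ≈ -1.0047e-5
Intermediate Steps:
D = 18368 (D = 32 - 32*((-199 - 500) + 126) = 32 - 32*(-699 + 126) = 32 - 32*(-573) = 32 - 4*(-4584) = 32 + 18336 = 18368)
1/(-99625 + (5*(-10062))/((-32698 + 13804) + D)) = 1/(-99625 + (5*(-10062))/((-32698 + 13804) + 18368)) = 1/(-99625 - 50310/(-18894 + 18368)) = 1/(-99625 - 50310/(-526)) = 1/(-99625 - 50310*(-1/526)) = 1/(-99625 + 25155/263) = 1/(-26176220/263) = -263/26176220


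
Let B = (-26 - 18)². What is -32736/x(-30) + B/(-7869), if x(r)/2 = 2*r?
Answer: 10723636/39345 ≈ 272.55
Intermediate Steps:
B = 1936 (B = (-44)² = 1936)
x(r) = 4*r (x(r) = 2*(2*r) = 4*r)
-32736/x(-30) + B/(-7869) = -32736/(4*(-30)) + 1936/(-7869) = -32736/(-120) + 1936*(-1/7869) = -32736*(-1/120) - 1936/7869 = 1364/5 - 1936/7869 = 10723636/39345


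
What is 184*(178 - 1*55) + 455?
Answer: 23087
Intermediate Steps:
184*(178 - 1*55) + 455 = 184*(178 - 55) + 455 = 184*123 + 455 = 22632 + 455 = 23087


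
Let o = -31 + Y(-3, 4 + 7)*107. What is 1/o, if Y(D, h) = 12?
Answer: 1/1253 ≈ 0.00079808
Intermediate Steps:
o = 1253 (o = -31 + 12*107 = -31 + 1284 = 1253)
1/o = 1/1253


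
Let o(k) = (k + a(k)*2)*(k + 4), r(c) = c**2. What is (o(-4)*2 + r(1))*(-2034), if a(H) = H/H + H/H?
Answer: -2034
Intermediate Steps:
a(H) = 2 (a(H) = 1 + 1 = 2)
o(k) = (4 + k)**2 (o(k) = (k + 2*2)*(k + 4) = (k + 4)*(4 + k) = (4 + k)*(4 + k) = (4 + k)**2)
(o(-4)*2 + r(1))*(-2034) = ((16 + (-4)**2 + 8*(-4))*2 + 1**2)*(-2034) = ((16 + 16 - 32)*2 + 1)*(-2034) = (0*2 + 1)*(-2034) = (0 + 1)*(-2034) = 1*(-2034) = -2034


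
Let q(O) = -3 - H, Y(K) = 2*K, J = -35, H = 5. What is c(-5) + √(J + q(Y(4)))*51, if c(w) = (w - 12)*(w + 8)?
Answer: -51 + 51*I*√43 ≈ -51.0 + 334.43*I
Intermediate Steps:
c(w) = (-12 + w)*(8 + w)
q(O) = -8 (q(O) = -3 - 1*5 = -3 - 5 = -8)
c(-5) + √(J + q(Y(4)))*51 = (-96 + (-5)² - 4*(-5)) + √(-35 - 8)*51 = (-96 + 25 + 20) + √(-43)*51 = -51 + (I*√43)*51 = -51 + 51*I*√43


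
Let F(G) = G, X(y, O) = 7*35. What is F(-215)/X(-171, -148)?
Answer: -43/49 ≈ -0.87755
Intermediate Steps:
X(y, O) = 245
F(-215)/X(-171, -148) = -215/245 = -215*1/245 = -43/49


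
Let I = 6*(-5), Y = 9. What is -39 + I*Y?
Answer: -309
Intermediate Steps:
I = -30
-39 + I*Y = -39 - 30*9 = -39 - 270 = -309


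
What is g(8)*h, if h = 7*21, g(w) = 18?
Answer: 2646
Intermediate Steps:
h = 147
g(8)*h = 18*147 = 2646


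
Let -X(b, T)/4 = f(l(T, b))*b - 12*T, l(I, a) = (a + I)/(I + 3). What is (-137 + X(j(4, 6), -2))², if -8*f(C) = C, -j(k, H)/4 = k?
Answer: 7921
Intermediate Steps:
l(I, a) = (I + a)/(3 + I)
j(k, H) = -4*k
f(C) = -C/8
X(b, T) = 48*T + b*(T + b)/(2*(3 + T)) (X(b, T) = -4*((-(T + b)/(8*(3 + T)))*b - 12*T) = -4*(-b*(T + b)/(8*(3 + T)) - 12*T) = -4*(-12*T - b*(T + b)/(8*(3 + T))) = 48*T + b*(T + b)/(2*(3 + T)))
(-137 + X(j(4, 6), -2))² = (-137 + ((-4*4)*(-2 - 4*4) + 96*(-2)*(3 - 2))/(2*(3 - 2)))² = (-137 + (½)*(-16*(-2 - 16) + 96*(-2)*1)/1)² = (-137 + (½)*1*(-16*(-18) - 192))² = (-137 + (½)*1*(288 - 192))² = (-137 + (½)*1*96)² = (-137 + 48)² = (-89)² = 7921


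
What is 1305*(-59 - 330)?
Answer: -507645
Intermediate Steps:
1305*(-59 - 330) = 1305*(-389) = -507645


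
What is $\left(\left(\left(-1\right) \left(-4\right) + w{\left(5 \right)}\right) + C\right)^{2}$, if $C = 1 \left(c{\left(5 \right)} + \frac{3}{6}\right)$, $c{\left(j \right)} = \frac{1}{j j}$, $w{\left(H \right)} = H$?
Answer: $\frac{227529}{2500} \approx 91.012$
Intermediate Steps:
$c{\left(j \right)} = \frac{1}{j^{2}}$
$C = \frac{27}{50}$ ($C = 1 \left(\frac{1}{25} + \frac{3}{6}\right) = 1 \left(\frac{1}{25} + 3 \cdot \frac{1}{6}\right) = 1 \left(\frac{1}{25} + \frac{1}{2}\right) = 1 \cdot \frac{27}{50} = \frac{27}{50} \approx 0.54$)
$\left(\left(\left(-1\right) \left(-4\right) + w{\left(5 \right)}\right) + C\right)^{2} = \left(\left(\left(-1\right) \left(-4\right) + 5\right) + \frac{27}{50}\right)^{2} = \left(\left(4 + 5\right) + \frac{27}{50}\right)^{2} = \left(9 + \frac{27}{50}\right)^{2} = \left(\frac{477}{50}\right)^{2} = \frac{227529}{2500}$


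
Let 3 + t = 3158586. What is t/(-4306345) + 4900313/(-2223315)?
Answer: -5624992669726/1914872286735 ≈ -2.9375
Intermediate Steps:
t = 3158583 (t = -3 + 3158586 = 3158583)
t/(-4306345) + 4900313/(-2223315) = 3158583/(-4306345) + 4900313/(-2223315) = 3158583*(-1/4306345) + 4900313*(-1/2223315) = -3158583/4306345 - 4900313/2223315 = -5624992669726/1914872286735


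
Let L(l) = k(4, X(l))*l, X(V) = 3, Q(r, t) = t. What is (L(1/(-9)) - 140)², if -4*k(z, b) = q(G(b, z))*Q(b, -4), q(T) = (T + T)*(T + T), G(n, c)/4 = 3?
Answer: 41616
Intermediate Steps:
G(n, c) = 12 (G(n, c) = 4*3 = 12)
q(T) = 4*T² (q(T) = (2*T)*(2*T) = 4*T²)
k(z, b) = 576 (k(z, b) = -4*12²*(-4)/4 = -4*144*(-4)/4 = -144*(-4) = -¼*(-2304) = 576)
L(l) = 576*l
(L(1/(-9)) - 140)² = (576/(-9) - 140)² = (576*(-⅑) - 140)² = (-64 - 140)² = (-204)² = 41616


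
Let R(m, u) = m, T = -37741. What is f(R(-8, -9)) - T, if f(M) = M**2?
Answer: 37805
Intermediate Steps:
f(R(-8, -9)) - T = (-8)**2 - 1*(-37741) = 64 + 37741 = 37805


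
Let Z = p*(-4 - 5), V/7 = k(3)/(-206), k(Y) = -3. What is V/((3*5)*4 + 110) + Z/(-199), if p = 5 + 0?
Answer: 1580079/6968980 ≈ 0.22673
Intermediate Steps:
p = 5
V = 21/206 (V = 7*(-3/(-206)) = 7*(-3*(-1/206)) = 7*(3/206) = 21/206 ≈ 0.10194)
Z = -45 (Z = 5*(-4 - 5) = 5*(-9) = -45)
V/((3*5)*4 + 110) + Z/(-199) = 21/(206*((3*5)*4 + 110)) - 45/(-199) = 21/(206*(15*4 + 110)) - 45*(-1/199) = 21/(206*(60 + 110)) + 45/199 = (21/206)/170 + 45/199 = (21/206)*(1/170) + 45/199 = 21/35020 + 45/199 = 1580079/6968980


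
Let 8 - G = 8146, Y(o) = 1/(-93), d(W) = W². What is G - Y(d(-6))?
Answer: -756833/93 ≈ -8138.0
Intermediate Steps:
Y(o) = -1/93
G = -8138 (G = 8 - 1*8146 = 8 - 8146 = -8138)
G - Y(d(-6)) = -8138 - 1*(-1/93) = -8138 + 1/93 = -756833/93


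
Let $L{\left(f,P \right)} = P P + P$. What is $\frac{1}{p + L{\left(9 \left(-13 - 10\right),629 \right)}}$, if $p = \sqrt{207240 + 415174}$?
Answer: $\frac{5355}{2122017439} - \frac{\sqrt{622414}}{157029290486} \approx 2.5185 \cdot 10^{-6}$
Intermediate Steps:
$L{\left(f,P \right)} = P + P^{2}$ ($L{\left(f,P \right)} = P^{2} + P = P + P^{2}$)
$p = \sqrt{622414} \approx 788.93$
$\frac{1}{p + L{\left(9 \left(-13 - 10\right),629 \right)}} = \frac{1}{\sqrt{622414} + 629 \left(1 + 629\right)} = \frac{1}{\sqrt{622414} + 629 \cdot 630} = \frac{1}{\sqrt{622414} + 396270} = \frac{1}{396270 + \sqrt{622414}}$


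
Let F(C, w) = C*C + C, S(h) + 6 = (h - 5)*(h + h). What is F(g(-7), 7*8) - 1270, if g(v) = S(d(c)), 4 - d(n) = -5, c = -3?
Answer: 3152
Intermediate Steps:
d(n) = 9 (d(n) = 4 - 1*(-5) = 4 + 5 = 9)
S(h) = -6 + 2*h*(-5 + h) (S(h) = -6 + (h - 5)*(h + h) = -6 + (-5 + h)*(2*h) = -6 + 2*h*(-5 + h))
g(v) = 66 (g(v) = -6 - 10*9 + 2*9² = -6 - 90 + 2*81 = -6 - 90 + 162 = 66)
F(C, w) = C + C² (F(C, w) = C² + C = C + C²)
F(g(-7), 7*8) - 1270 = 66*(1 + 66) - 1270 = 66*67 - 1270 = 4422 - 1270 = 3152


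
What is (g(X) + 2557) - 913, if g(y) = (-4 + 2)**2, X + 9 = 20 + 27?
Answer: 1648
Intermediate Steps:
X = 38 (X = -9 + (20 + 27) = -9 + 47 = 38)
g(y) = 4 (g(y) = (-2)**2 = 4)
(g(X) + 2557) - 913 = (4 + 2557) - 913 = 2561 - 913 = 1648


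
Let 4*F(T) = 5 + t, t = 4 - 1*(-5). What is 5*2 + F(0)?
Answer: 27/2 ≈ 13.500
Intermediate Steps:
t = 9 (t = 4 + 5 = 9)
F(T) = 7/2 (F(T) = (5 + 9)/4 = (1/4)*14 = 7/2)
5*2 + F(0) = 5*2 + 7/2 = 10 + 7/2 = 27/2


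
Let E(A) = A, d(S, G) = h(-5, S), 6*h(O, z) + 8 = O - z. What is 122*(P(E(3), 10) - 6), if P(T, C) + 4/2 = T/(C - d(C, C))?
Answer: -78812/83 ≈ -949.54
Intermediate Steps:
h(O, z) = -4/3 - z/6 + O/6 (h(O, z) = -4/3 + (O - z)/6 = -4/3 + (-z/6 + O/6) = -4/3 - z/6 + O/6)
d(S, G) = -13/6 - S/6 (d(S, G) = -4/3 - S/6 + (⅙)*(-5) = -4/3 - S/6 - ⅚ = -13/6 - S/6)
P(T, C) = -2 + T/(13/6 + 7*C/6) (P(T, C) = -2 + T/(C - (-13/6 - C/6)) = -2 + T/(C + (13/6 + C/6)) = -2 + T/(13/6 + 7*C/6))
122*(P(E(3), 10) - 6) = 122*(2*(-13 - 7*10 + 3*3)/(13 + 7*10) - 6) = 122*(2*(-13 - 70 + 9)/(13 + 70) - 6) = 122*(2*(-74)/83 - 6) = 122*(2*(1/83)*(-74) - 6) = 122*(-148/83 - 6) = 122*(-646/83) = -78812/83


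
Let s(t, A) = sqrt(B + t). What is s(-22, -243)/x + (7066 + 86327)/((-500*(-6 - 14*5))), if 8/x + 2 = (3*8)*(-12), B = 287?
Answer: 93393/38000 - 145*sqrt(265)/4 ≈ -587.65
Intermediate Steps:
s(t, A) = sqrt(287 + t)
x = -4/145 (x = 8/(-2 + (3*8)*(-12)) = 8/(-2 + 24*(-12)) = 8/(-2 - 288) = 8/(-290) = 8*(-1/290) = -4/145 ≈ -0.027586)
s(-22, -243)/x + (7066 + 86327)/((-500*(-6 - 14*5))) = sqrt(287 - 22)/(-4/145) + (7066 + 86327)/((-500*(-6 - 14*5))) = sqrt(265)*(-145/4) + 93393/((-500*(-6 - 70))) = -145*sqrt(265)/4 + 93393/((-500*(-76))) = -145*sqrt(265)/4 + 93393/38000 = 93393/38000 - 145*sqrt(265)/4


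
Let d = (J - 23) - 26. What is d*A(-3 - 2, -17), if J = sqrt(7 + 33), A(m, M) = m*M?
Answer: -4165 + 170*sqrt(10) ≈ -3627.4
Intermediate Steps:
A(m, M) = M*m
J = 2*sqrt(10) (J = sqrt(40) = 2*sqrt(10) ≈ 6.3246)
d = -49 + 2*sqrt(10) (d = (2*sqrt(10) - 23) - 26 = (-23 + 2*sqrt(10)) - 26 = -49 + 2*sqrt(10) ≈ -42.675)
d*A(-3 - 2, -17) = (-49 + 2*sqrt(10))*(-17*(-3 - 2)) = (-49 + 2*sqrt(10))*(-17*(-5)) = (-49 + 2*sqrt(10))*85 = -4165 + 170*sqrt(10)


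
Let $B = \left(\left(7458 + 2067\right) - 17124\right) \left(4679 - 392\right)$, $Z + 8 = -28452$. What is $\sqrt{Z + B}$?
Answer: $i \sqrt{32605373} \approx 5710.1 i$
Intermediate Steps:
$Z = -28460$ ($Z = -8 - 28452 = -28460$)
$B = -32576913$ ($B = \left(9525 - 17124\right) 4287 = \left(-7599\right) 4287 = -32576913$)
$\sqrt{Z + B} = \sqrt{-28460 - 32576913} = \sqrt{-32605373} = i \sqrt{32605373}$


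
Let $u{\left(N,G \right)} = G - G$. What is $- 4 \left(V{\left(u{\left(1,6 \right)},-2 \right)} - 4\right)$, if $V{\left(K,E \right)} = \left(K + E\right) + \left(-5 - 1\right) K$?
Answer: $24$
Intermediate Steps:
$u{\left(N,G \right)} = 0$
$V{\left(K,E \right)} = E - 5 K$ ($V{\left(K,E \right)} = \left(E + K\right) - 6 K = E - 5 K$)
$- 4 \left(V{\left(u{\left(1,6 \right)},-2 \right)} - 4\right) = - 4 \left(\left(-2 - 0\right) - 4\right) = - 4 \left(\left(-2 + 0\right) - 4\right) = - 4 \left(-2 - 4\right) = \left(-4\right) \left(-6\right) = 24$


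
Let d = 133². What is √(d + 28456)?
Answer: √46145 ≈ 214.81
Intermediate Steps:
d = 17689
√(d + 28456) = √(17689 + 28456) = √46145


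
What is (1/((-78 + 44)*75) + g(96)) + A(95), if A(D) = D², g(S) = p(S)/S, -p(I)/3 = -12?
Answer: 92058821/10200 ≈ 9025.4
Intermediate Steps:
p(I) = 36 (p(I) = -3*(-12) = 36)
g(S) = 36/S
(1/((-78 + 44)*75) + g(96)) + A(95) = (1/((-78 + 44)*75) + 36/96) + 95² = (1/(-34*75) + 36*(1/96)) + 9025 = (1/(-2550) + 3/8) + 9025 = (-1/2550 + 3/8) + 9025 = 3821/10200 + 9025 = 92058821/10200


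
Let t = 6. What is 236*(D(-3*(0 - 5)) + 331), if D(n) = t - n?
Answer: 75992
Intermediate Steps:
D(n) = 6 - n
236*(D(-3*(0 - 5)) + 331) = 236*((6 - (-3)*(0 - 5)) + 331) = 236*((6 - (-3)*(-5)) + 331) = 236*((6 - 1*15) + 331) = 236*((6 - 15) + 331) = 236*(-9 + 331) = 236*322 = 75992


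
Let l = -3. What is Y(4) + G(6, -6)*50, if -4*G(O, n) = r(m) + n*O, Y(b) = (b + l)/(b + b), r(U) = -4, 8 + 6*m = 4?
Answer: 4001/8 ≈ 500.13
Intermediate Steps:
m = -⅔ (m = -4/3 + (⅙)*4 = -4/3 + ⅔ = -⅔ ≈ -0.66667)
Y(b) = (-3 + b)/(2*b) (Y(b) = (b - 3)/(b + b) = (-3 + b)/((2*b)) = (-3 + b)*(1/(2*b)) = (-3 + b)/(2*b))
G(O, n) = 1 - O*n/4 (G(O, n) = -(-4 + n*O)/4 = -(-4 + O*n)/4 = 1 - O*n/4)
Y(4) + G(6, -6)*50 = (½)*(-3 + 4)/4 + (1 - ¼*6*(-6))*50 = (½)*(¼)*1 + (1 + 9)*50 = ⅛ + 10*50 = ⅛ + 500 = 4001/8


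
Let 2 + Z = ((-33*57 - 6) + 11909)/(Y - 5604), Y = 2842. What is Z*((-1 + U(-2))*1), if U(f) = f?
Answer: 23319/1381 ≈ 16.886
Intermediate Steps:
Z = -7773/1381 (Z = -2 + ((-33*57 - 6) + 11909)/(2842 - 5604) = -2 + ((-1881 - 6) + 11909)/(-2762) = -2 + (-1887 + 11909)*(-1/2762) = -2 + 10022*(-1/2762) = -2 - 5011/1381 = -7773/1381 ≈ -5.6285)
Z*((-1 + U(-2))*1) = -7773*(-1 - 2)/1381 = -(-23319)/1381 = -7773/1381*(-3) = 23319/1381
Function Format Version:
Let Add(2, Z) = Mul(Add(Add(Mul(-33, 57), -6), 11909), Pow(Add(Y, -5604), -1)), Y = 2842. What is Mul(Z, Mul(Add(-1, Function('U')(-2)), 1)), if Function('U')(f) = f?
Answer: Rational(23319, 1381) ≈ 16.886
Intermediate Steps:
Z = Rational(-7773, 1381) (Z = Add(-2, Mul(Add(Add(Mul(-33, 57), -6), 11909), Pow(Add(2842, -5604), -1))) = Add(-2, Mul(Add(Add(-1881, -6), 11909), Pow(-2762, -1))) = Add(-2, Mul(Add(-1887, 11909), Rational(-1, 2762))) = Add(-2, Mul(10022, Rational(-1, 2762))) = Add(-2, Rational(-5011, 1381)) = Rational(-7773, 1381) ≈ -5.6285)
Mul(Z, Mul(Add(-1, Function('U')(-2)), 1)) = Mul(Rational(-7773, 1381), Mul(Add(-1, -2), 1)) = Mul(Rational(-7773, 1381), Mul(-3, 1)) = Mul(Rational(-7773, 1381), -3) = Rational(23319, 1381)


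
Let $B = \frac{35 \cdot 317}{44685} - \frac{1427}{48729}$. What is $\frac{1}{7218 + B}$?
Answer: $\frac{145163691}{1047823313822} \approx 0.00013854$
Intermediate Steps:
$B = \frac{31792184}{145163691}$ ($B = 11095 \cdot \frac{1}{44685} - \frac{1427}{48729} = \frac{2219}{8937} - \frac{1427}{48729} = \frac{31792184}{145163691} \approx 0.21901$)
$\frac{1}{7218 + B} = \frac{1}{7218 + \frac{31792184}{145163691}} = \frac{1}{\frac{1047823313822}{145163691}} = \frac{145163691}{1047823313822}$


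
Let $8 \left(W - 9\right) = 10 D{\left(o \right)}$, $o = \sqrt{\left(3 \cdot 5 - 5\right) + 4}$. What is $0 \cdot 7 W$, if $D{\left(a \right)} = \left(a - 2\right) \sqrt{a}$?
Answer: $0$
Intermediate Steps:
$o = \sqrt{14}$ ($o = \sqrt{\left(15 - 5\right) + 4} = \sqrt{10 + 4} = \sqrt{14} \approx 3.7417$)
$D{\left(a \right)} = \sqrt{a} \left(-2 + a\right)$ ($D{\left(a \right)} = \left(a - 2\right) \sqrt{a} = \left(-2 + a\right) \sqrt{a} = \sqrt{a} \left(-2 + a\right)$)
$W = 9 + \frac{5 \sqrt[4]{14} \left(-2 + \sqrt{14}\right)}{4}$ ($W = 9 + \frac{10 \sqrt{\sqrt{14}} \left(-2 + \sqrt{14}\right)}{8} = 9 + \frac{10 \sqrt[4]{14} \left(-2 + \sqrt{14}\right)}{8} = 9 + \frac{5 \sqrt[4]{14} \left(-2 + \sqrt{14}\right)}{4} \approx 13.211$)
$0 \cdot 7 W = 0 \cdot 7 \left(9 + \frac{5 \sqrt[4]{14} \left(-2 + \sqrt{14}\right)}{4}\right) = 0 \left(9 + \frac{5 \sqrt[4]{14} \left(-2 + \sqrt{14}\right)}{4}\right) = 0$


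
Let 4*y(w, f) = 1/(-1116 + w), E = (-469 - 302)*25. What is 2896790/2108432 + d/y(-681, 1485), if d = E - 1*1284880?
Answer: 9882501354494635/1054216 ≈ 9.3743e+9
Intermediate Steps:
E = -19275 (E = -771*25 = -19275)
y(w, f) = 1/(4*(-1116 + w))
d = -1304155 (d = -19275 - 1*1284880 = -19275 - 1284880 = -1304155)
2896790/2108432 + d/y(-681, 1485) = 2896790/2108432 - 1304155/(1/(4*(-1116 - 681))) = 2896790*(1/2108432) - 1304155/((¼)/(-1797)) = 1448395/1054216 - 1304155/((¼)*(-1/1797)) = 1448395/1054216 - 1304155/(-1/7188) = 1448395/1054216 - 1304155*(-7188) = 1448395/1054216 + 9374266140 = 9882501354494635/1054216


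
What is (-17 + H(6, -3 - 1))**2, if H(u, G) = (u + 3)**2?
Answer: 4096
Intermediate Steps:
H(u, G) = (3 + u)**2
(-17 + H(6, -3 - 1))**2 = (-17 + (3 + 6)**2)**2 = (-17 + 9**2)**2 = (-17 + 81)**2 = 64**2 = 4096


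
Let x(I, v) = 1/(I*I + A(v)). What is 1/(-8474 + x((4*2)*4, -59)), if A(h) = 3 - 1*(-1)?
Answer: -1028/8711271 ≈ -0.00011801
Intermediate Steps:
A(h) = 4 (A(h) = 3 + 1 = 4)
x(I, v) = 1/(4 + I²) (x(I, v) = 1/(I*I + 4) = 1/(I² + 4) = 1/(4 + I²))
1/(-8474 + x((4*2)*4, -59)) = 1/(-8474 + 1/(4 + ((4*2)*4)²)) = 1/(-8474 + 1/(4 + (8*4)²)) = 1/(-8474 + 1/(4 + 32²)) = 1/(-8474 + 1/(4 + 1024)) = 1/(-8474 + 1/1028) = 1/(-8711271/1028) = -1028/8711271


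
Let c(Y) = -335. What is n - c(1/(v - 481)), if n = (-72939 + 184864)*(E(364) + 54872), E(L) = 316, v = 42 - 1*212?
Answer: 6176917235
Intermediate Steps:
v = -170 (v = 42 - 212 = -170)
n = 6176916900 (n = (-72939 + 184864)*(316 + 54872) = 111925*55188 = 6176916900)
n - c(1/(v - 481)) = 6176916900 - 1*(-335) = 6176916900 + 335 = 6176917235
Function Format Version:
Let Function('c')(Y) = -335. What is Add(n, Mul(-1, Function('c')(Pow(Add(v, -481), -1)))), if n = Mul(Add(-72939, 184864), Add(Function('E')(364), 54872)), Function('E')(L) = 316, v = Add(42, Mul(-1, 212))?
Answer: 6176917235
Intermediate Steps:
v = -170 (v = Add(42, -212) = -170)
n = 6176916900 (n = Mul(Add(-72939, 184864), Add(316, 54872)) = Mul(111925, 55188) = 6176916900)
Add(n, Mul(-1, Function('c')(Pow(Add(v, -481), -1)))) = Add(6176916900, Mul(-1, -335)) = Add(6176916900, 335) = 6176917235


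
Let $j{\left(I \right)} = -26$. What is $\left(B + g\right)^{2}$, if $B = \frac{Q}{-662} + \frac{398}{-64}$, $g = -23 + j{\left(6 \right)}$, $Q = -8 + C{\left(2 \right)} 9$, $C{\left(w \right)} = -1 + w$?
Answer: $\frac{342099821449}{112190464} \approx 3049.3$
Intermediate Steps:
$Q = 1$ ($Q = -8 + \left(-1 + 2\right) 9 = -8 + 1 \cdot 9 = -8 + 9 = 1$)
$g = -49$ ($g = -23 - 26 = -49$)
$B = - \frac{65885}{10592}$ ($B = 1 \frac{1}{-662} + \frac{398}{-64} = 1 \left(- \frac{1}{662}\right) + 398 \left(- \frac{1}{64}\right) = - \frac{1}{662} - \frac{199}{32} = - \frac{65885}{10592} \approx -6.2203$)
$\left(B + g\right)^{2} = \left(- \frac{65885}{10592} - 49\right)^{2} = \left(- \frac{584893}{10592}\right)^{2} = \frac{342099821449}{112190464}$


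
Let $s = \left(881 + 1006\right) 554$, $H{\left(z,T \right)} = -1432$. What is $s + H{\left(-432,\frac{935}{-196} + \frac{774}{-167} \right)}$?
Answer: $1043966$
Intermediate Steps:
$s = 1045398$ ($s = 1887 \cdot 554 = 1045398$)
$s + H{\left(-432,\frac{935}{-196} + \frac{774}{-167} \right)} = 1045398 - 1432 = 1043966$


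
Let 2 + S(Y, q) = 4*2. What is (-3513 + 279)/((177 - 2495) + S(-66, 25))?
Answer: 1617/1156 ≈ 1.3988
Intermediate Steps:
S(Y, q) = 6 (S(Y, q) = -2 + 4*2 = -2 + 8 = 6)
(-3513 + 279)/((177 - 2495) + S(-66, 25)) = (-3513 + 279)/((177 - 2495) + 6) = -3234/(-2318 + 6) = -3234/(-2312) = -3234*(-1/2312) = 1617/1156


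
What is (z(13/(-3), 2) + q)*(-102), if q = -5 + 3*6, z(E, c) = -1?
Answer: -1224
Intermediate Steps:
q = 13 (q = -5 + 18 = 13)
(z(13/(-3), 2) + q)*(-102) = (-1 + 13)*(-102) = 12*(-102) = -1224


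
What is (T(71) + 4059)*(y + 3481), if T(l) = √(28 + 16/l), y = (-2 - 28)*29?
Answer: 10598049 + 5222*√35571/71 ≈ 1.0612e+7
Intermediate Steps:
y = -870 (y = -30*29 = -870)
(T(71) + 4059)*(y + 3481) = (2*√(7 + 4/71) + 4059)*(-870 + 3481) = (2*√(7 + 4*(1/71)) + 4059)*2611 = (2*√(7 + 4/71) + 4059)*2611 = (2*√(501/71) + 4059)*2611 = (2*(√35571/71) + 4059)*2611 = (2*√35571/71 + 4059)*2611 = (4059 + 2*√35571/71)*2611 = 10598049 + 5222*√35571/71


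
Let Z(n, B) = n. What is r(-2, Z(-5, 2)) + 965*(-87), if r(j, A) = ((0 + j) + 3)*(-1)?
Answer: -83956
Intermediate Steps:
r(j, A) = -3 - j (r(j, A) = (j + 3)*(-1) = (3 + j)*(-1) = -3 - j)
r(-2, Z(-5, 2)) + 965*(-87) = (-3 - 1*(-2)) + 965*(-87) = (-3 + 2) - 83955 = -1 - 83955 = -83956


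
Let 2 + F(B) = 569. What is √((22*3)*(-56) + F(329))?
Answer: I*√3129 ≈ 55.937*I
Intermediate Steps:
F(B) = 567 (F(B) = -2 + 569 = 567)
√((22*3)*(-56) + F(329)) = √((22*3)*(-56) + 567) = √(66*(-56) + 567) = √(-3696 + 567) = √(-3129) = I*√3129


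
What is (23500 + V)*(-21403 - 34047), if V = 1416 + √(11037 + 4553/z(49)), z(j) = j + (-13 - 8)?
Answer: -1381592200 - 27725*√2195123/7 ≈ -1.3875e+9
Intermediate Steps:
z(j) = -21 + j (z(j) = j - 21 = -21 + j)
V = 1416 + √2195123/14 (V = 1416 + √(11037 + 4553/(-21 + 49)) = 1416 + √(11037 + 4553/28) = 1416 + √(313589/28) = 1416 + √2195123/14 ≈ 1521.8)
(23500 + V)*(-21403 - 34047) = (23500 + (1416 + √2195123/14))*(-21403 - 34047) = (24916 + √2195123/14)*(-55450) = -1381592200 - 27725*√2195123/7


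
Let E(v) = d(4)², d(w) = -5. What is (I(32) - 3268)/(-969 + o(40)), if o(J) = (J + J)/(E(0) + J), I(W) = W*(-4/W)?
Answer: 42536/12581 ≈ 3.3810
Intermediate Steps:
E(v) = 25 (E(v) = (-5)² = 25)
I(W) = -4
o(J) = 2*J/(25 + J) (o(J) = (J + J)/(25 + J) = (2*J)/(25 + J) = 2*J/(25 + J))
(I(32) - 3268)/(-969 + o(40)) = (-4 - 3268)/(-969 + 2*40/(25 + 40)) = -3272/(-969 + 2*40/65) = -3272/(-969 + 2*40*(1/65)) = -3272/(-969 + 16/13) = -3272/(-12581/13) = -3272*(-13/12581) = 42536/12581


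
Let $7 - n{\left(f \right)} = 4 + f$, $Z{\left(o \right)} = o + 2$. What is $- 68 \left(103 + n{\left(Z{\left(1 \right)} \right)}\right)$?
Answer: $-7004$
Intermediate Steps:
$Z{\left(o \right)} = 2 + o$
$n{\left(f \right)} = 3 - f$ ($n{\left(f \right)} = 7 - \left(4 + f\right) = 3 - f$)
$- 68 \left(103 + n{\left(Z{\left(1 \right)} \right)}\right) = - 68 \left(103 + \left(3 - \left(2 + 1\right)\right)\right) = - 68 \left(103 + \left(3 - 3\right)\right) = - 68 \left(103 + 0\right) = \left(-68\right) 103 = -7004$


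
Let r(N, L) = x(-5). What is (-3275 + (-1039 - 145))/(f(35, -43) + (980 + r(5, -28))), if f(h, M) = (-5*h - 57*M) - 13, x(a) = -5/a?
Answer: -4459/3244 ≈ -1.3745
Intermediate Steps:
r(N, L) = 1 (r(N, L) = -5/(-5) = -5*(-⅕) = 1)
f(h, M) = -13 - 57*M - 5*h (f(h, M) = (-57*M - 5*h) - 13 = -13 - 57*M - 5*h)
(-3275 + (-1039 - 145))/(f(35, -43) + (980 + r(5, -28))) = (-3275 + (-1039 - 145))/((-13 - 57*(-43) - 5*35) + (980 + 1)) = (-3275 - 1184)/((-13 + 2451 - 175) + 981) = -4459/(2263 + 981) = -4459/3244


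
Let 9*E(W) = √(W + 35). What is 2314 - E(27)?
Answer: 2314 - √62/9 ≈ 2313.1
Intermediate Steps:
E(W) = √(35 + W)/9 (E(W) = √(W + 35)/9 = √(35 + W)/9)
2314 - E(27) = 2314 - √(35 + 27)/9 = 2314 - √62/9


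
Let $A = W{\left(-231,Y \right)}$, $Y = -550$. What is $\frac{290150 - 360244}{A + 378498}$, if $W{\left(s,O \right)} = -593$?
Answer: $- \frac{70094}{377905} \approx -0.18548$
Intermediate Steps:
$A = -593$
$\frac{290150 - 360244}{A + 378498} = \frac{290150 - 360244}{-593 + 378498} = - \frac{70094}{377905}$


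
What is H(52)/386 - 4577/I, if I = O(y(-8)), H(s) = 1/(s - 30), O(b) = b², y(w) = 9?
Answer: -38867803/687852 ≈ -56.506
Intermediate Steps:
H(s) = 1/(-30 + s)
I = 81 (I = 9² = 81)
H(52)/386 - 4577/I = 1/((-30 + 52)*386) - 4577/81 = (1/386)/22 - 4577*1/81 = (1/22)*(1/386) - 4577/81 = 1/8492 - 4577/81 = -38867803/687852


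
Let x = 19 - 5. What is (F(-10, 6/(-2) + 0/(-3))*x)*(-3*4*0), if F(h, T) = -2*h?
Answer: 0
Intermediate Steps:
x = 14
(F(-10, 6/(-2) + 0/(-3))*x)*(-3*4*0) = (-2*(-10)*14)*(-3*4*0) = (20*14)*(-12*0) = 280*0 = 0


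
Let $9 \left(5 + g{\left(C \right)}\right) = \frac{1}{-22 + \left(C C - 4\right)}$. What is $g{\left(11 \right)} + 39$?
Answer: $\frac{29071}{855} \approx 34.001$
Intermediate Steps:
$g{\left(C \right)} = -5 + \frac{1}{9 \left(-26 + C^{2}\right)}$ ($g{\left(C \right)} = -5 + \frac{1}{9 \left(-22 + \left(C C - 4\right)\right)} = -5 + \frac{1}{9 \left(-22 + \left(C^{2} - 4\right)\right)} = -5 + \frac{1}{9 \left(-22 + \left(-4 + C^{2}\right)\right)} = -5 + \frac{1}{9 \left(-26 + C^{2}\right)}$)
$g{\left(11 \right)} + 39 = \frac{1171 - 45 \cdot 11^{2}}{9 \left(-26 + 11^{2}\right)} + 39 = \frac{1171 - 5445}{9 \left(-26 + 121\right)} + 39 = \frac{1171 - 5445}{9 \cdot 95} + 39 = \frac{1}{9} \cdot \frac{1}{95} \left(-4274\right) + 39 = - \frac{4274}{855} + 39 = \frac{29071}{855}$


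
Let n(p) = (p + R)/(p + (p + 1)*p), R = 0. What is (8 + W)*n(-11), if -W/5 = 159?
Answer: 787/9 ≈ 87.444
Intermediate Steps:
W = -795 (W = -5*159 = -795)
n(p) = p/(p + p*(1 + p)) (n(p) = (p + 0)/(p + (p + 1)*p) = p/(p + (1 + p)*p) = p/(p + p*(1 + p)))
(8 + W)*n(-11) = (8 - 795)/(2 - 11) = -787/(-9) = -787*(-1/9) = 787/9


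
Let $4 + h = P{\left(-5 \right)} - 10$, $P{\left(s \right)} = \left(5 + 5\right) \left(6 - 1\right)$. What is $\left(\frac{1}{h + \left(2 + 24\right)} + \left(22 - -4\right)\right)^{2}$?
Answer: $\frac{2601769}{3844} \approx 676.84$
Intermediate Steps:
$P{\left(s \right)} = 50$ ($P{\left(s \right)} = 10 \cdot 5 = 50$)
$h = 36$ ($h = -4 + \left(50 - 10\right) = -4 + 40 = 36$)
$\left(\frac{1}{h + \left(2 + 24\right)} + \left(22 - -4\right)\right)^{2} = \left(\frac{1}{36 + \left(2 + 24\right)} + \left(22 - -4\right)\right)^{2} = \left(\frac{1}{36 + 26} + \left(22 + 4\right)\right)^{2} = \left(\frac{1}{62} + 26\right)^{2} = \left(\frac{1613}{62}\right)^{2} = \frac{2601769}{3844}$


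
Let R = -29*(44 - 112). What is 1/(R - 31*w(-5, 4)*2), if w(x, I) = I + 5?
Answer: 1/1414 ≈ 0.00070721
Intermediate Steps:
w(x, I) = 5 + I
R = 1972 (R = -29*(-68) = 1972)
1/(R - 31*w(-5, 4)*2) = 1/(1972 - 31*(5 + 4)*2) = 1/(1972 - 279*2) = 1/(1972 - 31*18) = 1/(1972 - 558) = 1/1414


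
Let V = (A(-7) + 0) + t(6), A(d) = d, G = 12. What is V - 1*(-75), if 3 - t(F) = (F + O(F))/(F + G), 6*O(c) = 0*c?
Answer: 212/3 ≈ 70.667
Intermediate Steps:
O(c) = 0 (O(c) = (0*c)/6 = (1/6)*0 = 0)
t(F) = 3 - F/(12 + F) (t(F) = 3 - (F + 0)/(F + 12) = 3 - F/(12 + F))
V = -13/3 (V = (-7 + 0) + 2*(18 + 6)/(12 + 6) = -7 + 2*24/18 = -7 + 2*(1/18)*24 = -7 + 8/3 = -13/3 ≈ -4.3333)
V - 1*(-75) = -13/3 - 1*(-75) = -13/3 + 75 = 212/3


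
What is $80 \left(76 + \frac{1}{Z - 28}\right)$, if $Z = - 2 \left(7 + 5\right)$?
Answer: $\frac{79020}{13} \approx 6078.5$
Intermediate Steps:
$Z = -24$ ($Z = \left(-2\right) 12 = -24$)
$80 \left(76 + \frac{1}{Z - 28}\right) = 80 \left(76 + \frac{1}{-24 - 28}\right) = 80 \left(76 + \frac{1}{-52}\right) = 80 \left(76 - \frac{1}{52}\right) = 80 \cdot \frac{3951}{52} = \frac{79020}{13}$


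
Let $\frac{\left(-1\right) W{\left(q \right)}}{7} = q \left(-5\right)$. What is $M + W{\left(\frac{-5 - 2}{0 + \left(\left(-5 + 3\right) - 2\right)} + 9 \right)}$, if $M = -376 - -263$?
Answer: $\frac{1053}{4} \approx 263.25$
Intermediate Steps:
$W{\left(q \right)} = 35 q$ ($W{\left(q \right)} = - 7 q \left(-5\right) = - 7 \left(- 5 q\right) = 35 q$)
$M = -113$ ($M = -376 + 263 = -113$)
$M + W{\left(\frac{-5 - 2}{0 + \left(\left(-5 + 3\right) - 2\right)} + 9 \right)} = -113 + 35 \left(\frac{-5 - 2}{0 + \left(\left(-5 + 3\right) - 2\right)} + 9\right) = -113 + 35 \left(- \frac{7}{0 - 4} + 9\right) = -113 + 35 \left(- \frac{7}{-4} + 9\right) = -113 + 35 \left(\left(-7\right) \left(- \frac{1}{4}\right) + 9\right) = -113 + 35 \left(\frac{7}{4} + 9\right) = -113 + 35 \cdot \frac{43}{4} = -113 + \frac{1505}{4} = \frac{1053}{4}$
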